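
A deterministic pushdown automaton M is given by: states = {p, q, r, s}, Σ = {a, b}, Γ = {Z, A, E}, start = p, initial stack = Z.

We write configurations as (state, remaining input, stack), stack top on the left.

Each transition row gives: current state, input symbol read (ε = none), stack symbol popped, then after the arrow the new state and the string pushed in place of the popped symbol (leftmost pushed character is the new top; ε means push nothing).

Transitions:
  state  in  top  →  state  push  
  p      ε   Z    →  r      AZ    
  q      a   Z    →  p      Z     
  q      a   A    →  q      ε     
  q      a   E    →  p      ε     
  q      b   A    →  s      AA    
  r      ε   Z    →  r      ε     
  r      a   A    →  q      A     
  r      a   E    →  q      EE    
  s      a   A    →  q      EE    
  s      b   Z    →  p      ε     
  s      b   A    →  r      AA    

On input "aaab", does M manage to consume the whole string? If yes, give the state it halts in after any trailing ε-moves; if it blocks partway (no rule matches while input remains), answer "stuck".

stuck

(p, aaab, Z) ⊢ (r, aaab, AZ) ⊢ (q, aab, AZ) ⊢ (q, ab, Z) ⊢ (p, b, Z) ⊢ (r, b, AZ)
No transition for (r, b, top A); M blocks with input b remaining.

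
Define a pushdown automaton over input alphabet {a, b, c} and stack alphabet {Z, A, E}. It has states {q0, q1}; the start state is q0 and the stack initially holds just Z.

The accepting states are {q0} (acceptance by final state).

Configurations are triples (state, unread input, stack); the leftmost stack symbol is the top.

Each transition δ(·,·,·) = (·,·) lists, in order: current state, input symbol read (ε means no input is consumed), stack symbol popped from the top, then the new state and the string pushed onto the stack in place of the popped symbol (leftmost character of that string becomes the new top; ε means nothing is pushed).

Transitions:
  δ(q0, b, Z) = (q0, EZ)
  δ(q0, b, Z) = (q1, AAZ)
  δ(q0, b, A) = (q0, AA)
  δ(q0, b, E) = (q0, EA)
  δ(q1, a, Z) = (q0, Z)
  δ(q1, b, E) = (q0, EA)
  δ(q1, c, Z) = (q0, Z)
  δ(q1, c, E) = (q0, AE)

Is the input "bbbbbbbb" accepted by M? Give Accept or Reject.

Accept

One accepting computation: (q0, bbbbbbbb, Z) ⊢ (q0, bbbbbbb, EZ) ⊢ (q0, bbbbbb, EAZ) ⊢ (q0, bbbbb, EAAZ) ⊢ (q0, bbbb, EAAAZ) ⊢ (q0, bbb, EAAAAZ) ⊢ (q0, bb, EAAAAAZ) ⊢ (q0, b, EAAAAAAZ) ⊢ (q0, ε, EAAAAAAAZ)
All input consumed and state q0 ∈ F.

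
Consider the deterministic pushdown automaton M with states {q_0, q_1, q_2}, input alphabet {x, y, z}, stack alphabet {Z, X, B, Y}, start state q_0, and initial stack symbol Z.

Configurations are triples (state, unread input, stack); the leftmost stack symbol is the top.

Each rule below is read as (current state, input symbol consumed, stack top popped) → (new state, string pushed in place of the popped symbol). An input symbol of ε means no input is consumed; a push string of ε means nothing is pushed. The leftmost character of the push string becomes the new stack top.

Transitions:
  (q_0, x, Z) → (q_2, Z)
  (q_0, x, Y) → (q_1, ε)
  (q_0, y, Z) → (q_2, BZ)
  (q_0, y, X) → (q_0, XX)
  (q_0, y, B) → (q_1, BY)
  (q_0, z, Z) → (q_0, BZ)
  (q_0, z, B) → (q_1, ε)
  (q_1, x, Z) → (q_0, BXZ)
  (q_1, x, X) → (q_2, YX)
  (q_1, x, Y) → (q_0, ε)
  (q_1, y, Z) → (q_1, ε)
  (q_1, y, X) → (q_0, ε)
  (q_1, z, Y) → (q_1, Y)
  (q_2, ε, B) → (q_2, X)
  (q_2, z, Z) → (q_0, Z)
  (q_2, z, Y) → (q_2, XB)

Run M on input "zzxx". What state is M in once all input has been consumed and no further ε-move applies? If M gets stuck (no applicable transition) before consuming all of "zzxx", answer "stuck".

(q_0, zzxx, Z)
  read z, top Z: go to q_0, push BZ → (q_0, zxx, BZ)
  read z, top B: go to q_1, push ε → (q_1, xx, Z)
  read x, top Z: go to q_0, push BXZ → (q_0, x, BXZ)
No transition for (q_0, x, top B); M blocks with input x remaining.

stuck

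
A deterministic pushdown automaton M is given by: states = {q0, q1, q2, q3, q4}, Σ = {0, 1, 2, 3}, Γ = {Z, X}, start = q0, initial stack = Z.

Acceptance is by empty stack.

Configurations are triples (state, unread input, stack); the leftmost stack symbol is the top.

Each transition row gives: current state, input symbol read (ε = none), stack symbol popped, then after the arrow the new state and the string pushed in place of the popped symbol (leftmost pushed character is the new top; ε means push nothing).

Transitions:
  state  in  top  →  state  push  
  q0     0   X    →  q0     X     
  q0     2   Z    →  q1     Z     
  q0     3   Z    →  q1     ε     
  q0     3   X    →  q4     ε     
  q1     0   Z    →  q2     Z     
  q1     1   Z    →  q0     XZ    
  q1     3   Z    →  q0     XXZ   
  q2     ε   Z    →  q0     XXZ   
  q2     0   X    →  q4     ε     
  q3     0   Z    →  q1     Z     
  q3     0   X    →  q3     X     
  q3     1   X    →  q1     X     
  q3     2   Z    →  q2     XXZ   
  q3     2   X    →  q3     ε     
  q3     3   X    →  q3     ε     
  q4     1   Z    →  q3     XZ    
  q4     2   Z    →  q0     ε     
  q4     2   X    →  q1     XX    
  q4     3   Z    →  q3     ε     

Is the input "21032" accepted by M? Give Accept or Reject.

(q0, 21032, Z)
  read 2, top Z: go to q1, push Z → (q1, 1032, Z)
  read 1, top Z: go to q0, push XZ → (q0, 032, XZ)
  read 0, top X: go to q0, push X → (q0, 32, XZ)
  read 3, top X: go to q4, push ε → (q4, 2, Z)
  read 2, top Z: go to q0, push ε → (q0, ε, ε)
All input consumed and the stack is empty.

Accept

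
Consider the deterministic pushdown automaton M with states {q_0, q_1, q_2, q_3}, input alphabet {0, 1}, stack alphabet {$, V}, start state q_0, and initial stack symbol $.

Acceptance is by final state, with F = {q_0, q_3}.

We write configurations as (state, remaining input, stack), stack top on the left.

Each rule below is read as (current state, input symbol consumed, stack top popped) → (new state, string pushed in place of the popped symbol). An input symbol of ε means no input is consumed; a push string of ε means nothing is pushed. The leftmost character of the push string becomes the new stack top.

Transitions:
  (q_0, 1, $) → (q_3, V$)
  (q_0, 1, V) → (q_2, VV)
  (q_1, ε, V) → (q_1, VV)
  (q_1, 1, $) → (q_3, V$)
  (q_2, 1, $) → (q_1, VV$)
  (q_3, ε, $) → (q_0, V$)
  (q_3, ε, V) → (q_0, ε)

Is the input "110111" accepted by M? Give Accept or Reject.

Reject

(q_0, 110111, $)
  read 1, top $: go to q_3, push V$ → (q_3, 10111, V$)
  ε-move, top V: go to q_0, push ε → (q_0, 10111, $)
  read 1, top $: go to q_3, push V$ → (q_3, 0111, V$)
  ε-move, top V: go to q_0, push ε → (q_0, 0111, $)
No transition applies at (q_0, 0111, $); input not fully consumed.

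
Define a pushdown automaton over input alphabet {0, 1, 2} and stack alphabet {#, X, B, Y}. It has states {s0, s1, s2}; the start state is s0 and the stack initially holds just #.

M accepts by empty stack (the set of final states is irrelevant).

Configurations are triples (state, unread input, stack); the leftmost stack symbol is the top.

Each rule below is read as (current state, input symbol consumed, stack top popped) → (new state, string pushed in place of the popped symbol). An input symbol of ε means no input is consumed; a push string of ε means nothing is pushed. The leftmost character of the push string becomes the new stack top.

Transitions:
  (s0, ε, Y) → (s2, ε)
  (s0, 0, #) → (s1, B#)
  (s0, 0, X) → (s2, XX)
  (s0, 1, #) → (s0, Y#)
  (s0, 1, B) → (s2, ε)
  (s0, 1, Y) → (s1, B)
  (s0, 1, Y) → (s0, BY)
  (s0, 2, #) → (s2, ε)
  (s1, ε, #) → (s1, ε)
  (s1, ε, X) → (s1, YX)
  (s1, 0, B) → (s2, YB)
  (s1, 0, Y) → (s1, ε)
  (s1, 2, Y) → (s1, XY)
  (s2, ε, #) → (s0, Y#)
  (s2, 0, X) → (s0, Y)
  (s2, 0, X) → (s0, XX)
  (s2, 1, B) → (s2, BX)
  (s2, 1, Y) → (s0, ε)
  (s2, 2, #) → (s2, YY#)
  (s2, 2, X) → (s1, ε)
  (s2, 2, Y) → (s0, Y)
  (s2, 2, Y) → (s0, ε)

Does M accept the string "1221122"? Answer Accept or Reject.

Accept

One accepting computation: (s0, 1221122, #) ⊢ (s0, 221122, Y#) ⊢ (s2, 221122, #) ⊢ (s2, 21122, YY#) ⊢ (s0, 1122, Y#) ⊢ (s0, 122, BY#) ⊢ (s2, 22, Y#) ⊢ (s0, 2, #) ⊢ (s2, ε, ε)
All input consumed and the stack is empty.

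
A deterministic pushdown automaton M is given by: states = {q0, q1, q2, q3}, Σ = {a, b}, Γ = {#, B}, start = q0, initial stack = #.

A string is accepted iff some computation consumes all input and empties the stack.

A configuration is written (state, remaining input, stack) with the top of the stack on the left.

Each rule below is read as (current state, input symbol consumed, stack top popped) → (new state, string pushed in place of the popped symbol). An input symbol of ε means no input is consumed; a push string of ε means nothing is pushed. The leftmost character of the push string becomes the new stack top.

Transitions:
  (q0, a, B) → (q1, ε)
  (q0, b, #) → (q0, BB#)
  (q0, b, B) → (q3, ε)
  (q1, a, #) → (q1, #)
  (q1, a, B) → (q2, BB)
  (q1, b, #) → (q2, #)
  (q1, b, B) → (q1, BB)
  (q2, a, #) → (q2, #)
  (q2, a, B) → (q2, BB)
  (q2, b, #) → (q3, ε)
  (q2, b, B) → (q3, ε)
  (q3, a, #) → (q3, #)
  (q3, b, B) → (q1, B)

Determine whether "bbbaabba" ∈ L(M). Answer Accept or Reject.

Reject

(q0, bbbaabba, #)
  read b, top #: go to q0, push BB# → (q0, bbaabba, BB#)
  read b, top B: go to q3, push ε → (q3, baabba, B#)
  read b, top B: go to q1, push B → (q1, aabba, B#)
  read a, top B: go to q2, push BB → (q2, abba, BB#)
  read a, top B: go to q2, push BB → (q2, bba, BBB#)
  read b, top B: go to q3, push ε → (q3, ba, BB#)
  read b, top B: go to q1, push B → (q1, a, BB#)
  read a, top B: go to q2, push BB → (q2, ε, BBB#)
All input consumed; stack is BBB#, not empty, and no further ε-move applies.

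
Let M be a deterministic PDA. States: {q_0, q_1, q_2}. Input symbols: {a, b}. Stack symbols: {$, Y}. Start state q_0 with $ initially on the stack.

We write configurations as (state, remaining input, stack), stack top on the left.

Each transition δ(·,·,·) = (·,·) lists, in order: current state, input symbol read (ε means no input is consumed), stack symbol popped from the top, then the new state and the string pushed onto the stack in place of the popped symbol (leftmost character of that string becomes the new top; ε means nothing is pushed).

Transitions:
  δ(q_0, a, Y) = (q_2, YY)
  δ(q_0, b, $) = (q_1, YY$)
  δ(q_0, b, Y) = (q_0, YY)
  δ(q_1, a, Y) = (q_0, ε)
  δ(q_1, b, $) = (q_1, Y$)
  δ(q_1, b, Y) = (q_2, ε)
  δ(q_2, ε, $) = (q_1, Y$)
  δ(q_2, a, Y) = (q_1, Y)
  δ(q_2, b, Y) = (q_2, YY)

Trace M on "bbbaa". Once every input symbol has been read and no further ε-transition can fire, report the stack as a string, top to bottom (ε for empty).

Y$

(q_0, bbbaa, $)
  read b, top $: go to q_1, push YY$ → (q_1, bbaa, YY$)
  read b, top Y: go to q_2, push ε → (q_2, baa, Y$)
  read b, top Y: go to q_2, push YY → (q_2, aa, YY$)
  read a, top Y: go to q_1, push Y → (q_1, a, YY$)
  read a, top Y: go to q_0, push ε → (q_0, ε, Y$)
All input consumed in state q_0 with stack Y$.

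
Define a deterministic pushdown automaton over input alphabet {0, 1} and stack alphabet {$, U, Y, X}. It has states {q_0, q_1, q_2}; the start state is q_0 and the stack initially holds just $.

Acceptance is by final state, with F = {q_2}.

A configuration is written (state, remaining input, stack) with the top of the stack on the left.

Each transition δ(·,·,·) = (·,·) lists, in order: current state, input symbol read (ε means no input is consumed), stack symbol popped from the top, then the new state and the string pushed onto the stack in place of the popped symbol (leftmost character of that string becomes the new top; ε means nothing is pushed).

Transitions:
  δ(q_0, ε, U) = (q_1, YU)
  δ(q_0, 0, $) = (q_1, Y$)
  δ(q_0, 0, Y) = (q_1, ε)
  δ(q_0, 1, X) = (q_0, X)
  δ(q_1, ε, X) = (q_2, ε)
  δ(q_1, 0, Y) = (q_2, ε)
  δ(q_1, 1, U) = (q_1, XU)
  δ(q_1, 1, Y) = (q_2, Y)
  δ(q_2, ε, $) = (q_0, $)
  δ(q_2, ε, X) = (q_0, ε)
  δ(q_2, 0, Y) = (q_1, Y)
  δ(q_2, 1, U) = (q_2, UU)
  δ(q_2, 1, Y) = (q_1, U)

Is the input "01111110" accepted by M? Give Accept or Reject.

(q_0, 01111110, $)
  read 0, top $: go to q_1, push Y$ → (q_1, 1111110, Y$)
  read 1, top Y: go to q_2, push Y → (q_2, 111110, Y$)
  read 1, top Y: go to q_1, push U → (q_1, 11110, U$)
  read 1, top U: go to q_1, push XU → (q_1, 1110, XU$)
  ε-move, top X: go to q_2, push ε → (q_2, 1110, U$)
  read 1, top U: go to q_2, push UU → (q_2, 110, UU$)
  read 1, top U: go to q_2, push UU → (q_2, 10, UUU$)
  read 1, top U: go to q_2, push UU → (q_2, 0, UUUU$)
No transition applies at (q_2, 0, UUUU$); input not fully consumed.

Reject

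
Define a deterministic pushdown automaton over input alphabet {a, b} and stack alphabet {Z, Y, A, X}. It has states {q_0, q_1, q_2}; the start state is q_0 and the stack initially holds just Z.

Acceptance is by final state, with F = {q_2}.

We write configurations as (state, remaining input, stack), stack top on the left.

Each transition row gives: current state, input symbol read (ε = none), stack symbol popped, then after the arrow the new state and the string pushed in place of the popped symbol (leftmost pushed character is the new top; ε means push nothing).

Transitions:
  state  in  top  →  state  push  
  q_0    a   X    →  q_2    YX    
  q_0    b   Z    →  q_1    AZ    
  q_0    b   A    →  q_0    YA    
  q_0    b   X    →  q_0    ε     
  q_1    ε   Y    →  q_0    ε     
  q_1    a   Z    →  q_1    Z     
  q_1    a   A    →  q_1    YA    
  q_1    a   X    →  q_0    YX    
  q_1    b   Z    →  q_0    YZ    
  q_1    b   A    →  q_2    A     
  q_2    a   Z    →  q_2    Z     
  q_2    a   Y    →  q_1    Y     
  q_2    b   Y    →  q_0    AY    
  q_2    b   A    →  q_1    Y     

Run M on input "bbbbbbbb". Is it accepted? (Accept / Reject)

(q_0, bbbbbbbb, Z)
  read b, top Z: go to q_1, push AZ → (q_1, bbbbbbb, AZ)
  read b, top A: go to q_2, push A → (q_2, bbbbbb, AZ)
  read b, top A: go to q_1, push Y → (q_1, bbbbb, YZ)
  ε-move, top Y: go to q_0, push ε → (q_0, bbbbb, Z)
  read b, top Z: go to q_1, push AZ → (q_1, bbbb, AZ)
  read b, top A: go to q_2, push A → (q_2, bbb, AZ)
  read b, top A: go to q_1, push Y → (q_1, bb, YZ)
  ε-move, top Y: go to q_0, push ε → (q_0, bb, Z)
  read b, top Z: go to q_1, push AZ → (q_1, b, AZ)
  read b, top A: go to q_2, push A → (q_2, ε, AZ)
All input consumed; state q_2 ∈ F.

Accept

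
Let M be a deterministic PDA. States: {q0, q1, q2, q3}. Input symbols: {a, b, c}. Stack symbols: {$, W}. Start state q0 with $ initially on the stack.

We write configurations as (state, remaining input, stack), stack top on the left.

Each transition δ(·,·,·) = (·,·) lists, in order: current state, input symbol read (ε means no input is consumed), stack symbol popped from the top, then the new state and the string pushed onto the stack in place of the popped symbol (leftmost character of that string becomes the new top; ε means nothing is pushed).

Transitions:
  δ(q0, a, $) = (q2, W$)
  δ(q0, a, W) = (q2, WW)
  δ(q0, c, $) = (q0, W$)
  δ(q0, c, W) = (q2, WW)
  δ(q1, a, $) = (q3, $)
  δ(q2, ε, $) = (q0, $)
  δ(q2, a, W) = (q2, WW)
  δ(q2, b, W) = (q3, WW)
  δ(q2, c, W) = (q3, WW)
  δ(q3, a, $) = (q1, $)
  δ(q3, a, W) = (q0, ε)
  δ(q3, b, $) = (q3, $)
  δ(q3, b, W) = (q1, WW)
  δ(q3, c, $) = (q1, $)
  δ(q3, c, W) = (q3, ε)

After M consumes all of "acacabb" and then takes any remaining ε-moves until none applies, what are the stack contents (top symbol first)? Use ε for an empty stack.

(q0, acacabb, $) ⊢ (q2, cacabb, W$) ⊢ (q3, acabb, WW$) ⊢ (q0, cabb, W$) ⊢ (q2, abb, WW$) ⊢ (q2, bb, WWW$) ⊢ (q3, b, WWWW$) ⊢ (q1, ε, WWWWW$)
All input consumed in state q1 with stack WWWWW$.

WWWWW$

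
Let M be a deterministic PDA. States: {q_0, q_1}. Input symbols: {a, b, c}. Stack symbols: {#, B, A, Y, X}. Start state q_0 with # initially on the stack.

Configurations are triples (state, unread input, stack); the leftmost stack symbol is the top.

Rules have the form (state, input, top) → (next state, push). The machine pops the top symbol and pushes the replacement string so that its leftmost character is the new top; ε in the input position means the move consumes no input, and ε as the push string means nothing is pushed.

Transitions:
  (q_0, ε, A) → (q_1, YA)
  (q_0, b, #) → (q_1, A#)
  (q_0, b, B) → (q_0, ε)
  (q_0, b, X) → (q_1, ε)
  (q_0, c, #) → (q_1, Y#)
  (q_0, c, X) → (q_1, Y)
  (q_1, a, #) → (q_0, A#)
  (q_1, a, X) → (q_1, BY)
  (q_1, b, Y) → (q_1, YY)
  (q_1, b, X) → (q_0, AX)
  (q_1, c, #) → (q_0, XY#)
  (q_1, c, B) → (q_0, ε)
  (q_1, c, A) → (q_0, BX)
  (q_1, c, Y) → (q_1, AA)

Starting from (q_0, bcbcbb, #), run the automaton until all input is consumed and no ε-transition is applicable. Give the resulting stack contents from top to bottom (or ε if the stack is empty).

YYY#

(q_0, bcbcbb, #) ⊢ (q_1, cbcbb, A#) ⊢ (q_0, bcbb, BX#) ⊢ (q_0, cbb, X#) ⊢ (q_1, bb, Y#) ⊢ (q_1, b, YY#) ⊢ (q_1, ε, YYY#)
All input consumed in state q_1 with stack YYY#.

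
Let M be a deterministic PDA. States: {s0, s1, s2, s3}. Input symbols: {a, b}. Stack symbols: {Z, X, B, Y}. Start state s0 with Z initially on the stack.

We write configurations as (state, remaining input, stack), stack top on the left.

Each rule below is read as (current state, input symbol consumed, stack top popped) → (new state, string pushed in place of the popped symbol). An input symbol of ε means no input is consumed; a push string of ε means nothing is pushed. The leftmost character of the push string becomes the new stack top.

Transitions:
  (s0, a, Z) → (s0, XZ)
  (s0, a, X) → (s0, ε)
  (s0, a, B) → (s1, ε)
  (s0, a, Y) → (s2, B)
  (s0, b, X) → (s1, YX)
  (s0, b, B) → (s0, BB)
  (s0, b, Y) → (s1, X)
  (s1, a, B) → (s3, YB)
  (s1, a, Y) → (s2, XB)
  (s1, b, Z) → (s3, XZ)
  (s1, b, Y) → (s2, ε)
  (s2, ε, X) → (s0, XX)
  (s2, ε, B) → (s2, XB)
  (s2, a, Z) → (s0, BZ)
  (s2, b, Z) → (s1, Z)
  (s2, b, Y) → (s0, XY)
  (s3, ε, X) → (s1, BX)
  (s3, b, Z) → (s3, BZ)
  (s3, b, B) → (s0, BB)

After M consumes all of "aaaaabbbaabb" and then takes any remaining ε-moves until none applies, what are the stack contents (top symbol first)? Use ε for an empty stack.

XXBXXZ

(s0, aaaaabbbaabb, Z)
  read a, top Z: go to s0, push XZ → (s0, aaaabbbaabb, XZ)
  read a, top X: go to s0, push ε → (s0, aaabbbaabb, Z)
  read a, top Z: go to s0, push XZ → (s0, aabbbaabb, XZ)
  read a, top X: go to s0, push ε → (s0, abbbaabb, Z)
  read a, top Z: go to s0, push XZ → (s0, bbbaabb, XZ)
  read b, top X: go to s1, push YX → (s1, bbaabb, YXZ)
  read b, top Y: go to s2, push ε → (s2, baabb, XZ)
  ε-move, top X: go to s0, push XX → (s0, baabb, XXZ)
  read b, top X: go to s1, push YX → (s1, aabb, YXXZ)
  read a, top Y: go to s2, push XB → (s2, abb, XBXXZ)
  ε-move, top X: go to s0, push XX → (s0, abb, XXBXXZ)
  read a, top X: go to s0, push ε → (s0, bb, XBXXZ)
  read b, top X: go to s1, push YX → (s1, b, YXBXXZ)
  read b, top Y: go to s2, push ε → (s2, ε, XBXXZ)
  ε-move, top X: go to s0, push XX → (s0, ε, XXBXXZ)
All input consumed in state s0 with stack XXBXXZ.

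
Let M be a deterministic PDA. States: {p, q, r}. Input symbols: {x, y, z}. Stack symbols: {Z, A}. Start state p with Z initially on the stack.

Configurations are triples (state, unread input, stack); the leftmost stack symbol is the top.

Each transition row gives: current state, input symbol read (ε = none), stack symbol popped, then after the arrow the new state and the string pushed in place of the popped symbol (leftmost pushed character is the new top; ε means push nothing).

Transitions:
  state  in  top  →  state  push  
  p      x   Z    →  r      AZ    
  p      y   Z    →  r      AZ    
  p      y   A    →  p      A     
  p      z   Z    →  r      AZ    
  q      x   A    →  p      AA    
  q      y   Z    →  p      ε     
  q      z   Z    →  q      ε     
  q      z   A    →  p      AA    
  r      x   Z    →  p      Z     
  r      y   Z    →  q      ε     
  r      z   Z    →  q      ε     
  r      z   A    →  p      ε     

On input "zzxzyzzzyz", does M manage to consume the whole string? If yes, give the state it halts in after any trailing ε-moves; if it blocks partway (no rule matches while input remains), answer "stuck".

(p, zzxzyzzzyz, Z) ⊢ (r, zxzyzzzyz, AZ) ⊢ (p, xzyzzzyz, Z) ⊢ (r, zyzzzyz, AZ) ⊢ (p, yzzzyz, Z) ⊢ (r, zzzyz, AZ) ⊢ (p, zzyz, Z) ⊢ (r, zyz, AZ) ⊢ (p, yz, Z) ⊢ (r, z, AZ) ⊢ (p, ε, Z)
All input consumed; M is in state p.

p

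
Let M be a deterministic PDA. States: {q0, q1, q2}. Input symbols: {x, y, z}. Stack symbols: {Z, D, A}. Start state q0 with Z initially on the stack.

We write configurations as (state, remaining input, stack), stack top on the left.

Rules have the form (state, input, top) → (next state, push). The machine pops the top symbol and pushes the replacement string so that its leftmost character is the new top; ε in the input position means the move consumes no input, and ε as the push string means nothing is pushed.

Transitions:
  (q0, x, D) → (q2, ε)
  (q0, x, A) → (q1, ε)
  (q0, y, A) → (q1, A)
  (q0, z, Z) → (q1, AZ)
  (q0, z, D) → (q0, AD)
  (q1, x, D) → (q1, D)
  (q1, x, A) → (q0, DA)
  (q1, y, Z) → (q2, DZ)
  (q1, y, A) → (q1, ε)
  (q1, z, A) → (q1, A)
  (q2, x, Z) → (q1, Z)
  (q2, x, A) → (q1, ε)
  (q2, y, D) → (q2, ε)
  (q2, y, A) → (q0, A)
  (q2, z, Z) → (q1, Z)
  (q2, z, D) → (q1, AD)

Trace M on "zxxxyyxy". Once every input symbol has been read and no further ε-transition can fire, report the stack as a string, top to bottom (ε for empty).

DZ

(q0, zxxxyyxy, Z)
  read z, top Z: go to q1, push AZ → (q1, xxxyyxy, AZ)
  read x, top A: go to q0, push DA → (q0, xxyyxy, DAZ)
  read x, top D: go to q2, push ε → (q2, xyyxy, AZ)
  read x, top A: go to q1, push ε → (q1, yyxy, Z)
  read y, top Z: go to q2, push DZ → (q2, yxy, DZ)
  read y, top D: go to q2, push ε → (q2, xy, Z)
  read x, top Z: go to q1, push Z → (q1, y, Z)
  read y, top Z: go to q2, push DZ → (q2, ε, DZ)
All input consumed in state q2 with stack DZ.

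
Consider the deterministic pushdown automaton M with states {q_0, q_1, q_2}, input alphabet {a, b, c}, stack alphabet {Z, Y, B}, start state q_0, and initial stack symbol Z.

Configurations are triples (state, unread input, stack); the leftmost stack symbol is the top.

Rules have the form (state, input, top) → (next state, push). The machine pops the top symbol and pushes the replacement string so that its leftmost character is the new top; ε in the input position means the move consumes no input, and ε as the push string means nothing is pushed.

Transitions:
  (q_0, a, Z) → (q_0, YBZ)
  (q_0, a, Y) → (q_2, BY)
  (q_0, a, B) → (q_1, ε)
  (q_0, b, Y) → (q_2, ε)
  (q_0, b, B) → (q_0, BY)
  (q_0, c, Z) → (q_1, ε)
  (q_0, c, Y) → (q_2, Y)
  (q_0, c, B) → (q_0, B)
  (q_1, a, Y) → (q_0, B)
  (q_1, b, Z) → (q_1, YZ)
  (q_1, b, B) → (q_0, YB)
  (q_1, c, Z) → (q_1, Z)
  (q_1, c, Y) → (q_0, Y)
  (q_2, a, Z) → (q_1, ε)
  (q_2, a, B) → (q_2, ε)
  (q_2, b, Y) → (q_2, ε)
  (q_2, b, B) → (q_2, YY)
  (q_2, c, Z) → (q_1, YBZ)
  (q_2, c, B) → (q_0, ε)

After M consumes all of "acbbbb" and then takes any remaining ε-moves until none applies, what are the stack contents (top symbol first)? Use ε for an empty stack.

(q_0, acbbbb, Z)
  read a, top Z: go to q_0, push YBZ → (q_0, cbbbb, YBZ)
  read c, top Y: go to q_2, push Y → (q_2, bbbb, YBZ)
  read b, top Y: go to q_2, push ε → (q_2, bbb, BZ)
  read b, top B: go to q_2, push YY → (q_2, bb, YYZ)
  read b, top Y: go to q_2, push ε → (q_2, b, YZ)
  read b, top Y: go to q_2, push ε → (q_2, ε, Z)
All input consumed in state q_2 with stack Z.

Z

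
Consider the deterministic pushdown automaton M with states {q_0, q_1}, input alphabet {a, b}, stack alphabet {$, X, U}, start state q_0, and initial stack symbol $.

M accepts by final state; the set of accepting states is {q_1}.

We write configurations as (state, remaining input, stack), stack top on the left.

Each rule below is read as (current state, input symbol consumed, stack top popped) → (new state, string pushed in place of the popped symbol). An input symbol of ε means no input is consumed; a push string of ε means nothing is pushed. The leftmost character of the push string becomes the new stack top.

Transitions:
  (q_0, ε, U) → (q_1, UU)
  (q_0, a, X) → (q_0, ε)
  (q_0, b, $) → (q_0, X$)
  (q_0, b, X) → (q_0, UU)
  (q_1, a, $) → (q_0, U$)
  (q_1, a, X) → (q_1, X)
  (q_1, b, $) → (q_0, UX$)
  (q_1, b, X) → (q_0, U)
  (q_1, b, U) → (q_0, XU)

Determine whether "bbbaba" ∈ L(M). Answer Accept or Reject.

Accept

(q_0, bbbaba, $)
  read b, top $: go to q_0, push X$ → (q_0, bbaba, X$)
  read b, top X: go to q_0, push UU → (q_0, baba, UU$)
  ε-move, top U: go to q_1, push UU → (q_1, baba, UUU$)
  read b, top U: go to q_0, push XU → (q_0, aba, XUUU$)
  read a, top X: go to q_0, push ε → (q_0, ba, UUU$)
  ε-move, top U: go to q_1, push UU → (q_1, ba, UUUU$)
  read b, top U: go to q_0, push XU → (q_0, a, XUUUU$)
  read a, top X: go to q_0, push ε → (q_0, ε, UUUU$)
  ε-move, top U: go to q_1, push UU → (q_1, ε, UUUUU$)
All input consumed; state q_1 ∈ F.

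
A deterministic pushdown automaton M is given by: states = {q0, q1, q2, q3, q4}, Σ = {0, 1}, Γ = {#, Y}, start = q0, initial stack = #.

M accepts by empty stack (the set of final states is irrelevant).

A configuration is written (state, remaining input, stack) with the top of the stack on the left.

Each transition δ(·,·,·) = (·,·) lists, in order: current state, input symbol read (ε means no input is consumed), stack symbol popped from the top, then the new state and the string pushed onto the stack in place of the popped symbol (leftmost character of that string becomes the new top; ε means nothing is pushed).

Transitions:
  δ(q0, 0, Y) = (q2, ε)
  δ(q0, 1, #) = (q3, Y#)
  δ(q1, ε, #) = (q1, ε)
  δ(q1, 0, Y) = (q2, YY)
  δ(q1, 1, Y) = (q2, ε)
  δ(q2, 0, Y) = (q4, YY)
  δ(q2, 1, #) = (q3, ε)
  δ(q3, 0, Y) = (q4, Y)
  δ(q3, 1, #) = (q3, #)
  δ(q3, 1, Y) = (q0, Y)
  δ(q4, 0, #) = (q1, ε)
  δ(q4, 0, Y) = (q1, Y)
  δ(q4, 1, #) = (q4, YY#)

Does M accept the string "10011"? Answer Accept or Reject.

Accept

(q0, 10011, #) ⊢ (q3, 0011, Y#) ⊢ (q4, 011, Y#) ⊢ (q1, 11, Y#) ⊢ (q2, 1, #) ⊢ (q3, ε, ε)
All input consumed and the stack is empty.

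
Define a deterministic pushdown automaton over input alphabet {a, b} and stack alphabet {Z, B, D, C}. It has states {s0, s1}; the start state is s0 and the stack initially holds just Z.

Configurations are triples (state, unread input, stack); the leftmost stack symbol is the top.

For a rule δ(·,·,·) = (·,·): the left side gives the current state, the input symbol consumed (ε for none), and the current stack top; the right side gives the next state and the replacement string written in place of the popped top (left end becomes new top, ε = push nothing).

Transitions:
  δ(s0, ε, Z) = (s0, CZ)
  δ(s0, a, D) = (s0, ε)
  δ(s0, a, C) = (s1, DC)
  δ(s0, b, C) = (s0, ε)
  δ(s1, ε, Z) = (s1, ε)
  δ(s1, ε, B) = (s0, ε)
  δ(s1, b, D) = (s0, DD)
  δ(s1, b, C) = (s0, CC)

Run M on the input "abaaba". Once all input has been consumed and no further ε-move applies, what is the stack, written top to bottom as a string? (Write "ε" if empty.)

(s0, abaaba, Z) ⊢ (s0, abaaba, CZ) ⊢ (s1, baaba, DCZ) ⊢ (s0, aaba, DDCZ) ⊢ (s0, aba, DCZ) ⊢ (s0, ba, CZ) ⊢ (s0, a, Z) ⊢ (s0, a, CZ) ⊢ (s1, ε, DCZ)
All input consumed in state s1 with stack DCZ.

DCZ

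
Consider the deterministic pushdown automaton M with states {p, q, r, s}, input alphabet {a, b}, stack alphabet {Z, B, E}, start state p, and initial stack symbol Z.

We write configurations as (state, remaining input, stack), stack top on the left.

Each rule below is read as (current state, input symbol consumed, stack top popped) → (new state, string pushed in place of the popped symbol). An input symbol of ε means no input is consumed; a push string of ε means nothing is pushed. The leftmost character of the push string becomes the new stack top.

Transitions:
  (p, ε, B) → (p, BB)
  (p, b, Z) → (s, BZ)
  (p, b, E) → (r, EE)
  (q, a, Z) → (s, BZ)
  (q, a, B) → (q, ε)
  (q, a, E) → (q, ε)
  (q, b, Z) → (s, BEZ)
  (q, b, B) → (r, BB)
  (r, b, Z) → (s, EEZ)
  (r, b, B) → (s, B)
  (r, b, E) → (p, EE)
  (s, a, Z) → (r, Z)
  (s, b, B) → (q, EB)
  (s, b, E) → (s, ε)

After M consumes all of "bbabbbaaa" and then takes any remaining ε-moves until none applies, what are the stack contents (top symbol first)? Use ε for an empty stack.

(p, bbabbbaaa, Z)
  read b, top Z: go to s, push BZ → (s, babbbaaa, BZ)
  read b, top B: go to q, push EB → (q, abbbaaa, EBZ)
  read a, top E: go to q, push ε → (q, bbbaaa, BZ)
  read b, top B: go to r, push BB → (r, bbaaa, BBZ)
  read b, top B: go to s, push B → (s, baaa, BBZ)
  read b, top B: go to q, push EB → (q, aaa, EBBZ)
  read a, top E: go to q, push ε → (q, aa, BBZ)
  read a, top B: go to q, push ε → (q, a, BZ)
  read a, top B: go to q, push ε → (q, ε, Z)
All input consumed in state q with stack Z.

Z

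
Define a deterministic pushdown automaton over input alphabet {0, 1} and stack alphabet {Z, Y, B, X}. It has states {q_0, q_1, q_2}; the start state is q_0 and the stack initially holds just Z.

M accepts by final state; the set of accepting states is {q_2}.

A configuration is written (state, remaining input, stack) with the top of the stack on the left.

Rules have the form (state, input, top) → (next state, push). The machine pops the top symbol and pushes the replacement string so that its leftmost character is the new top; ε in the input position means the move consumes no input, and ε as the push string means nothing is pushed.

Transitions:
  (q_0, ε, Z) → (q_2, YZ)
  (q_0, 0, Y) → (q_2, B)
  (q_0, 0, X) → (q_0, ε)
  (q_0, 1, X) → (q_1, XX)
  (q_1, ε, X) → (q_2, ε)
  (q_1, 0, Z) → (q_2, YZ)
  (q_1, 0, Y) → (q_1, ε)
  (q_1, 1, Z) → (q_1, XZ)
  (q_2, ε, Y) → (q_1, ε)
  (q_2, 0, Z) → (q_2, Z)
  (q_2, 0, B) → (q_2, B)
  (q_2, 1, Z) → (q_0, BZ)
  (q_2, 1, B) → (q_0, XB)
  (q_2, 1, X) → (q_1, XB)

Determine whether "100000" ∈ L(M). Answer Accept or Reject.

Accept

(q_0, 100000, Z) ⊢ (q_2, 100000, YZ) ⊢ (q_1, 100000, Z) ⊢ (q_1, 00000, XZ) ⊢ (q_2, 00000, Z) ⊢ (q_2, 0000, Z) ⊢ (q_2, 000, Z) ⊢ (q_2, 00, Z) ⊢ (q_2, 0, Z) ⊢ (q_2, ε, Z)
All input consumed; state q_2 ∈ F.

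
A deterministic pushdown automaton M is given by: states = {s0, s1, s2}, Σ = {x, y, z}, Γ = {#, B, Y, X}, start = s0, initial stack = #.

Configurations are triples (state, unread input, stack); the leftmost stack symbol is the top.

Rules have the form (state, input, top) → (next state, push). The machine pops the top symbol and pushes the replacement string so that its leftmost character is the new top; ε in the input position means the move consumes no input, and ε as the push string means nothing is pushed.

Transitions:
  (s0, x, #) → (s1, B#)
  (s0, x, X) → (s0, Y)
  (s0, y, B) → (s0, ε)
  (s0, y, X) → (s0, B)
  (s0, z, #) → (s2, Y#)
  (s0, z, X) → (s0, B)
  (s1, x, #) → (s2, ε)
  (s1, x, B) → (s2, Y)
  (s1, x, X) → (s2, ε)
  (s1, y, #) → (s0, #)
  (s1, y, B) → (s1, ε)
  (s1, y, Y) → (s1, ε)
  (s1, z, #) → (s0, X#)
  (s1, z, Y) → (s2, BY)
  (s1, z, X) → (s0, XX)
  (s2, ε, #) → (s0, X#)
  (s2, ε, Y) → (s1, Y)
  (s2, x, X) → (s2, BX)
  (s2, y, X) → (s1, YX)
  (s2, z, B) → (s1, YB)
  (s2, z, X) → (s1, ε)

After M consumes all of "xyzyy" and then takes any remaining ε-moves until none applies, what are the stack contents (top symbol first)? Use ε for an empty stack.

(s0, xyzyy, #) ⊢ (s1, yzyy, B#) ⊢ (s1, zyy, #) ⊢ (s0, yy, X#) ⊢ (s0, y, B#) ⊢ (s0, ε, #)
All input consumed in state s0 with stack #.

#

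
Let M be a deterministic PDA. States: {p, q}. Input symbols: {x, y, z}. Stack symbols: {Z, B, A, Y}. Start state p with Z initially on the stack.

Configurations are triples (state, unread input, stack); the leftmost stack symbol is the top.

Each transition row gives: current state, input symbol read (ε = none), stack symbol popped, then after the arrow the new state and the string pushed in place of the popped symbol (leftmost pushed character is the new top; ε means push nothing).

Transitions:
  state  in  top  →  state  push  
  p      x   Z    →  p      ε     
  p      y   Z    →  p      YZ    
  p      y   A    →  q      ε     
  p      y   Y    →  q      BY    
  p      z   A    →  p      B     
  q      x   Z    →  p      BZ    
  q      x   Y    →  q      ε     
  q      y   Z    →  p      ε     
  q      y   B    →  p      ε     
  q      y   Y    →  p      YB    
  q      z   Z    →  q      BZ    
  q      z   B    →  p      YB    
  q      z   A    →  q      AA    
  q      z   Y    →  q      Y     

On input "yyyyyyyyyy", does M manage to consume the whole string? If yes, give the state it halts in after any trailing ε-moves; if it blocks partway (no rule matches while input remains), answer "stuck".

(p, yyyyyyyyyy, Z) ⊢ (p, yyyyyyyyy, YZ) ⊢ (q, yyyyyyyy, BYZ) ⊢ (p, yyyyyyy, YZ) ⊢ (q, yyyyyy, BYZ) ⊢ (p, yyyyy, YZ) ⊢ (q, yyyy, BYZ) ⊢ (p, yyy, YZ) ⊢ (q, yy, BYZ) ⊢ (p, y, YZ) ⊢ (q, ε, BYZ)
All input consumed; M is in state q.

q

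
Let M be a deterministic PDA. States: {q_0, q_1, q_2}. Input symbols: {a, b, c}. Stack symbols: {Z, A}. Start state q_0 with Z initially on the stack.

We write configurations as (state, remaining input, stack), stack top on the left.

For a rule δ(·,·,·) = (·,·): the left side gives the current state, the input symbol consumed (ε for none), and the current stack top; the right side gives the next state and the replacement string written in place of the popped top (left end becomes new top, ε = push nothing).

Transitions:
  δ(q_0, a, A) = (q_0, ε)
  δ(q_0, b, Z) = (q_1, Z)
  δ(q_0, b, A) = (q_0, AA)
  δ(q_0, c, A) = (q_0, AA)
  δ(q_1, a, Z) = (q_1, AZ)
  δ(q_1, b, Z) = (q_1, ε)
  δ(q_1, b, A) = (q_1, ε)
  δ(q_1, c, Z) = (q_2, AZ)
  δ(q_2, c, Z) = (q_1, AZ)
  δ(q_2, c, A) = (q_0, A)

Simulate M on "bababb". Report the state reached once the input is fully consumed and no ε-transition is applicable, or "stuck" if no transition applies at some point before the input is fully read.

q_1

(q_0, bababb, Z)
  read b, top Z: go to q_1, push Z → (q_1, ababb, Z)
  read a, top Z: go to q_1, push AZ → (q_1, babb, AZ)
  read b, top A: go to q_1, push ε → (q_1, abb, Z)
  read a, top Z: go to q_1, push AZ → (q_1, bb, AZ)
  read b, top A: go to q_1, push ε → (q_1, b, Z)
  read b, top Z: go to q_1, push ε → (q_1, ε, ε)
All input consumed; M is in state q_1.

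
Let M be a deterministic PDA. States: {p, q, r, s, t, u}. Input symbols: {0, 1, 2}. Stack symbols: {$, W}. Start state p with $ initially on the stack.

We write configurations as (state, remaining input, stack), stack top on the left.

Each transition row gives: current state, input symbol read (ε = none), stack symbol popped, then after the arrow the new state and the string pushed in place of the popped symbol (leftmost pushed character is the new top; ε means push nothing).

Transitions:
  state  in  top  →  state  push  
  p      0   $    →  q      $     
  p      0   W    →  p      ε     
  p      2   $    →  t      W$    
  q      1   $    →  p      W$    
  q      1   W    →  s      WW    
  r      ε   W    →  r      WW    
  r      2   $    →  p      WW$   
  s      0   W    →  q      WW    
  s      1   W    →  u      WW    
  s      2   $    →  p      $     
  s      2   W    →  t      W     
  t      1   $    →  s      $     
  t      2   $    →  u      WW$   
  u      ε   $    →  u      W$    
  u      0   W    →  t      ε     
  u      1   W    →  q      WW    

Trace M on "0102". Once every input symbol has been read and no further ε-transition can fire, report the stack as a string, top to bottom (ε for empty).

(p, 0102, $)
  read 0, top $: go to q, push $ → (q, 102, $)
  read 1, top $: go to p, push W$ → (p, 02, W$)
  read 0, top W: go to p, push ε → (p, 2, $)
  read 2, top $: go to t, push W$ → (t, ε, W$)
All input consumed in state t with stack W$.

W$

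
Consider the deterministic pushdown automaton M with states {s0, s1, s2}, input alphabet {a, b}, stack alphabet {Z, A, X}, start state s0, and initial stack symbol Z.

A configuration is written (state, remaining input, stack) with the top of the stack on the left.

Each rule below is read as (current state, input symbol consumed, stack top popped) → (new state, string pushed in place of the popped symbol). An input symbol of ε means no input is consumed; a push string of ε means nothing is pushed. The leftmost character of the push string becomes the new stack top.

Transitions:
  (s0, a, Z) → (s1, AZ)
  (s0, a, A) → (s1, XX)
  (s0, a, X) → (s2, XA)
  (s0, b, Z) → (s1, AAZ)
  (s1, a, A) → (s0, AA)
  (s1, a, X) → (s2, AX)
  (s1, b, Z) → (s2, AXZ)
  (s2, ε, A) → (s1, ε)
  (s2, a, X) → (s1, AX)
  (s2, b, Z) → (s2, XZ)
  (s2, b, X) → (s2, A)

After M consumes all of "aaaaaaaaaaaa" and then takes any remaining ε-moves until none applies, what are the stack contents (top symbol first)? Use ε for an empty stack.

XXAZ

(s0, aaaaaaaaaaaa, Z)
  read a, top Z: go to s1, push AZ → (s1, aaaaaaaaaaa, AZ)
  read a, top A: go to s0, push AA → (s0, aaaaaaaaaa, AAZ)
  read a, top A: go to s1, push XX → (s1, aaaaaaaaa, XXAZ)
  read a, top X: go to s2, push AX → (s2, aaaaaaaa, AXXAZ)
  ε-move, top A: go to s1, push ε → (s1, aaaaaaaa, XXAZ)
  read a, top X: go to s2, push AX → (s2, aaaaaaa, AXXAZ)
  ε-move, top A: go to s1, push ε → (s1, aaaaaaa, XXAZ)
  read a, top X: go to s2, push AX → (s2, aaaaaa, AXXAZ)
  ε-move, top A: go to s1, push ε → (s1, aaaaaa, XXAZ)
  read a, top X: go to s2, push AX → (s2, aaaaa, AXXAZ)
  ε-move, top A: go to s1, push ε → (s1, aaaaa, XXAZ)
  read a, top X: go to s2, push AX → (s2, aaaa, AXXAZ)
  ε-move, top A: go to s1, push ε → (s1, aaaa, XXAZ)
  read a, top X: go to s2, push AX → (s2, aaa, AXXAZ)
  ε-move, top A: go to s1, push ε → (s1, aaa, XXAZ)
  read a, top X: go to s2, push AX → (s2, aa, AXXAZ)
  ε-move, top A: go to s1, push ε → (s1, aa, XXAZ)
  read a, top X: go to s2, push AX → (s2, a, AXXAZ)
  ε-move, top A: go to s1, push ε → (s1, a, XXAZ)
  read a, top X: go to s2, push AX → (s2, ε, AXXAZ)
  ε-move, top A: go to s1, push ε → (s1, ε, XXAZ)
All input consumed in state s1 with stack XXAZ.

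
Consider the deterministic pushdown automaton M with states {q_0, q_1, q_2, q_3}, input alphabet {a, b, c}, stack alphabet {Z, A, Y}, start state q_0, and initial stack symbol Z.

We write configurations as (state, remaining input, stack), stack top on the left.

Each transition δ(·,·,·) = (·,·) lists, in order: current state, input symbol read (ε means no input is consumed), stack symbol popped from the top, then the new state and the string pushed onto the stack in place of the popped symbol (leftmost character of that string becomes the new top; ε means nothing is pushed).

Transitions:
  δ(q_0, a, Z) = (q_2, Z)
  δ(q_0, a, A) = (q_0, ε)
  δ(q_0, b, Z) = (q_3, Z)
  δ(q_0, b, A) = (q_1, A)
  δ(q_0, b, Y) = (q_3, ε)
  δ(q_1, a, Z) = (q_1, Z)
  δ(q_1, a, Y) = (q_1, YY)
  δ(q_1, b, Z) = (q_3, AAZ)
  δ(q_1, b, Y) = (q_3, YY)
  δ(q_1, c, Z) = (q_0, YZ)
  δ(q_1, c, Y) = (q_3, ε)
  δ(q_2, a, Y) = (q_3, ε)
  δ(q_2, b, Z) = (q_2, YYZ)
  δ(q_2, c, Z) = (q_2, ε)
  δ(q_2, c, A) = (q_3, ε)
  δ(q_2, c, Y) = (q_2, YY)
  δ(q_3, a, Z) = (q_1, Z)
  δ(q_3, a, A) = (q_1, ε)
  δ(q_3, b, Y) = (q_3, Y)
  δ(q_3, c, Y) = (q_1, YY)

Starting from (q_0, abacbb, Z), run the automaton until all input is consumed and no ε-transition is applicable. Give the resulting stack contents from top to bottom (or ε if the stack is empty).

YYYZ

(q_0, abacbb, Z)
  read a, top Z: go to q_2, push Z → (q_2, bacbb, Z)
  read b, top Z: go to q_2, push YYZ → (q_2, acbb, YYZ)
  read a, top Y: go to q_3, push ε → (q_3, cbb, YZ)
  read c, top Y: go to q_1, push YY → (q_1, bb, YYZ)
  read b, top Y: go to q_3, push YY → (q_3, b, YYYZ)
  read b, top Y: go to q_3, push Y → (q_3, ε, YYYZ)
All input consumed in state q_3 with stack YYYZ.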